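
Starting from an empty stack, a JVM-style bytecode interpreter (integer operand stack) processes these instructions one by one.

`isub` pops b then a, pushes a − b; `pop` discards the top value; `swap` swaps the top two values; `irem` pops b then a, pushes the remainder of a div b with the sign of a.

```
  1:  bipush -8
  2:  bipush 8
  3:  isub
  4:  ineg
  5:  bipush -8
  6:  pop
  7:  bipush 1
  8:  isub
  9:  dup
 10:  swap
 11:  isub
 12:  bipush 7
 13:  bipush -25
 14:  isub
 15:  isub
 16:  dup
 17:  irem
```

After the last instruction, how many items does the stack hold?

1

bipush -8  -> -8
bipush 8   -> -8 8
isub       -> -16
ineg       -> 16
bipush -8  -> 16 -8
pop        -> 16
bipush 1   -> 16 1
isub       -> 15
dup        -> 15 15
swap       -> 15 15
isub       -> 0
bipush 7   -> 0 7
bipush -25 -> 0 7 -25
isub       -> 0 32
isub       -> -32
dup        -> -32 -32
irem       -> 0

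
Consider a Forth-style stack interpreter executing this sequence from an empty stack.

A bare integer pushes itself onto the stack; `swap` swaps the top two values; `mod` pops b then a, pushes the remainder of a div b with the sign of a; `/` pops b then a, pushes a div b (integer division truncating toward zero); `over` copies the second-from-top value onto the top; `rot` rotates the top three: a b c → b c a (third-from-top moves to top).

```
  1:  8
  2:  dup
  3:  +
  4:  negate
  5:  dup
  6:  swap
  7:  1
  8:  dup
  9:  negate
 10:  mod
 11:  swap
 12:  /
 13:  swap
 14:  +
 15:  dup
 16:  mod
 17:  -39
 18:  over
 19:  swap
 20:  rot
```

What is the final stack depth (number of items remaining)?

8      -> [8]
dup    -> [8, 8]
+      -> [16]
negate -> [-16]
dup    -> [-16, -16]
swap   -> [-16, -16]
1      -> [-16, -16, 1]
dup    -> [-16, -16, 1, 1]
negate -> [-16, -16, 1, -1]
mod    -> [-16, -16, 0]
swap   -> [-16, 0, -16]
/      -> [-16, 0]
swap   -> [0, -16]
+      -> [-16]
dup    -> [-16, -16]
mod    -> [0]
-39    -> [0, -39]
over   -> [0, -39, 0]
swap   -> [0, 0, -39]
rot    -> [0, -39, 0]

3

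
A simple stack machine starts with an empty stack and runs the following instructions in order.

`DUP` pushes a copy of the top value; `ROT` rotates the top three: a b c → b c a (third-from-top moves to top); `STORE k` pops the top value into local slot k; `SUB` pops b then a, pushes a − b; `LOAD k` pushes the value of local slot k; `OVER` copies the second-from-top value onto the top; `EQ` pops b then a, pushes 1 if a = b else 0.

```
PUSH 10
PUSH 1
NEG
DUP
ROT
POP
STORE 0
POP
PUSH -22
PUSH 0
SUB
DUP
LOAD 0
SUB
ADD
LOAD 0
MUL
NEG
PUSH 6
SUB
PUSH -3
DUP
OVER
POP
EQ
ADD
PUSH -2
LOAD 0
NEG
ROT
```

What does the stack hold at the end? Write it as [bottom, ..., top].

[-2, 1, -48]

PUSH 10  : 10
PUSH 1   : 10 1
NEG      : 10 -1
DUP      : 10 -1 -1
ROT      : -1 -1 10
POP      : -1 -1
STORE 0  : -1
POP      : (empty)
PUSH -22 : -22
PUSH 0   : -22 0
SUB      : -22
DUP      : -22 -22
LOAD 0   : -22 -22 -1
SUB      : -22 -21
ADD      : -43
LOAD 0   : -43 -1
MUL      : 43
NEG      : -43
PUSH 6   : -43 6
SUB      : -49
PUSH -3  : -49 -3
DUP      : -49 -3 -3
OVER     : -49 -3 -3 -3
POP      : -49 -3 -3
EQ       : -49 1
ADD      : -48
PUSH -2  : -48 -2
LOAD 0   : -48 -2 -1
NEG      : -48 -2 1
ROT      : -2 1 -48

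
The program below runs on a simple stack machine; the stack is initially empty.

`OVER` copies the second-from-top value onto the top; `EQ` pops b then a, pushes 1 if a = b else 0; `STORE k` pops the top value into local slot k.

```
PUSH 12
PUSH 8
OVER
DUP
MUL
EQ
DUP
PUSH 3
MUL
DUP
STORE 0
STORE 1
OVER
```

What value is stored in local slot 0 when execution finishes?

PUSH 12  12
PUSH 8   12 8
OVER     12 8 12
DUP      12 8 12 12
MUL      12 8 144
EQ       12 0
DUP      12 0 0
PUSH 3   12 0 0 3
MUL      12 0 0
DUP      12 0 0 0
STORE 0  12 0 0
STORE 1  12 0
OVER     12 0 12

0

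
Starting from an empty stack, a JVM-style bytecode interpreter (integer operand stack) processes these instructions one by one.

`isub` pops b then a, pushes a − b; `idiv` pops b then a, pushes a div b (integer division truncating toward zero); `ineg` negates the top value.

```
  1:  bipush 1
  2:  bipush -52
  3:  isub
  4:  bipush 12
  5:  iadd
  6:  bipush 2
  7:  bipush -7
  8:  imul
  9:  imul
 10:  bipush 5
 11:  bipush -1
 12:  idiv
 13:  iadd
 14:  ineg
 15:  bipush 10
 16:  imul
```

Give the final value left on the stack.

bipush 1   : [1]
bipush -52 : [1, -52]
isub       : [53]
bipush 12  : [53, 12]
iadd       : [65]
bipush 2   : [65, 2]
bipush -7  : [65, 2, -7]
imul       : [65, -14]
imul       : [-910]
bipush 5   : [-910, 5]
bipush -1  : [-910, 5, -1]
idiv       : [-910, -5]
iadd       : [-915]
ineg       : [915]
bipush 10  : [915, 10]
imul       : [9150]

9150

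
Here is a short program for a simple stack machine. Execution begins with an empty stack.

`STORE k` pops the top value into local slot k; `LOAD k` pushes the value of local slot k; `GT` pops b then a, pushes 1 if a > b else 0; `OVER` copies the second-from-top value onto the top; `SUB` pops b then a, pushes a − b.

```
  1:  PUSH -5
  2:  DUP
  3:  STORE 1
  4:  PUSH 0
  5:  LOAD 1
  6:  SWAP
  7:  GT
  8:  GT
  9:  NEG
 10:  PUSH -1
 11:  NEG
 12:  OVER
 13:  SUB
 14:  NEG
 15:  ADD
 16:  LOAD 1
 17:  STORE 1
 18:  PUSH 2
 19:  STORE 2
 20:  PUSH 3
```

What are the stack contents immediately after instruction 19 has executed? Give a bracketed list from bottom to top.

PUSH -5 -> [-5]
DUP     -> [-5, -5]
STORE 1 -> [-5]
PUSH 0  -> [-5, 0]
LOAD 1  -> [-5, 0, -5]
SWAP    -> [-5, -5, 0]
GT      -> [-5, 0]
GT      -> [0]
NEG     -> [0]
PUSH -1 -> [0, -1]
NEG     -> [0, 1]
OVER    -> [0, 1, 0]
SUB     -> [0, 1]
NEG     -> [0, -1]
ADD     -> [-1]
LOAD 1  -> [-1, -5]
STORE 1 -> [-1]
PUSH 2  -> [-1, 2]
STORE 2 -> [-1]

[-1]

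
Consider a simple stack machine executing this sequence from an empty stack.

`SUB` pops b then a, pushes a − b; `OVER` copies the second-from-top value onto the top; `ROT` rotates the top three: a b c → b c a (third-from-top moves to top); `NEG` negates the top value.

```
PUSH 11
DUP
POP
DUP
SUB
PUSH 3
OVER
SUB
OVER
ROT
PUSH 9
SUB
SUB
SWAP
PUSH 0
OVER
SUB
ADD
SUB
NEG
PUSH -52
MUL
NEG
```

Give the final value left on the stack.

PUSH 11  → [11]
DUP      → [11, 11]
POP      → [11]
DUP      → [11, 11]
SUB      → [0]
PUSH 3   → [0, 3]
OVER     → [0, 3, 0]
SUB      → [0, 3]
OVER     → [0, 3, 0]
ROT      → [3, 0, 0]
PUSH 9   → [3, 0, 0, 9]
SUB      → [3, 0, -9]
SUB      → [3, 9]
SWAP     → [9, 3]
PUSH 0   → [9, 3, 0]
OVER     → [9, 3, 0, 3]
SUB      → [9, 3, -3]
ADD      → [9, 0]
SUB      → [9]
NEG      → [-9]
PUSH -52 → [-9, -52]
MUL      → [468]
NEG      → [-468]

-468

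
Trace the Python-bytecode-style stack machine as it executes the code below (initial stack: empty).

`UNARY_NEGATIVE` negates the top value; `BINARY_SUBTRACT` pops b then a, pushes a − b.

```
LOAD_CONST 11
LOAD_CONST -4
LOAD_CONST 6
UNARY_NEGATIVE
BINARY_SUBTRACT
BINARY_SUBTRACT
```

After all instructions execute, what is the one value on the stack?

9

LOAD_CONST 11    [11]
LOAD_CONST -4    [11, -4]
LOAD_CONST 6     [11, -4, 6]
UNARY_NEGATIVE   [11, -4, -6]
BINARY_SUBTRACT  [11, 2]
BINARY_SUBTRACT  [9]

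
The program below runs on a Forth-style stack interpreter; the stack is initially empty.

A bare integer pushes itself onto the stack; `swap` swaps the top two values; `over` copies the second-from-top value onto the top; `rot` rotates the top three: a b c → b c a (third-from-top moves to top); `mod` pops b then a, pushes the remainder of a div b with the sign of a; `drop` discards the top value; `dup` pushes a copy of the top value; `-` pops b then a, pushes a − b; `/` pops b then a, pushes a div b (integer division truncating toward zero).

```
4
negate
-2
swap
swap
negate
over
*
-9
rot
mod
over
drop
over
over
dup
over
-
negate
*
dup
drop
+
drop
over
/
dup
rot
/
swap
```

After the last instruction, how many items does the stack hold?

2

4      : 4
negate : -4
-2     : -4 -2
swap   : -2 -4
swap   : -4 -2
negate : -4 2
over   : -4 2 -4
*      : -4 -8
-9     : -4 -8 -9
rot    : -8 -9 -4
mod    : -8 -1
over   : -8 -1 -8
drop   : -8 -1
over   : -8 -1 -8
over   : -8 -1 -8 -1
dup    : -8 -1 -8 -1 -1
over   : -8 -1 -8 -1 -1 -1
-      : -8 -1 -8 -1 0
negate : -8 -1 -8 -1 0
*      : -8 -1 -8 0
dup    : -8 -1 -8 0 0
drop   : -8 -1 -8 0
+      : -8 -1 -8
drop   : -8 -1
over   : -8 -1 -8
/      : -8 0
dup    : -8 0 0
rot    : 0 0 -8
/      : 0 0
swap   : 0 0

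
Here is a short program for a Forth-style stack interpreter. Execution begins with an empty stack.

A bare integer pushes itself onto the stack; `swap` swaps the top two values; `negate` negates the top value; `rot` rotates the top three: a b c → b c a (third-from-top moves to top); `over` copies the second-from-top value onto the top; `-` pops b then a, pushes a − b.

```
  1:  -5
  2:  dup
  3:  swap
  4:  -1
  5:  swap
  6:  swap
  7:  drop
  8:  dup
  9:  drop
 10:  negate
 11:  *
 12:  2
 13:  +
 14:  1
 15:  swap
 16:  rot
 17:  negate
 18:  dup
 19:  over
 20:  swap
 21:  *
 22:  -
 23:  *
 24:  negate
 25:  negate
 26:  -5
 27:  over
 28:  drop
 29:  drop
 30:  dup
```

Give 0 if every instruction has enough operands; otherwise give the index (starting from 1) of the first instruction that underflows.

16

-5     -> -5
dup    -> -5 -5
swap   -> -5 -5
-1     -> -5 -5 -1
swap   -> -5 -1 -5
swap   -> -5 -5 -1
drop   -> -5 -5
dup    -> -5 -5 -5
drop   -> -5 -5
negate -> -5 5
*      -> -25
2      -> -25 2
+      -> -23
1      -> -23 1
swap   -> 1 -23
rot  — needs 3 operands, stack has 2 → underflow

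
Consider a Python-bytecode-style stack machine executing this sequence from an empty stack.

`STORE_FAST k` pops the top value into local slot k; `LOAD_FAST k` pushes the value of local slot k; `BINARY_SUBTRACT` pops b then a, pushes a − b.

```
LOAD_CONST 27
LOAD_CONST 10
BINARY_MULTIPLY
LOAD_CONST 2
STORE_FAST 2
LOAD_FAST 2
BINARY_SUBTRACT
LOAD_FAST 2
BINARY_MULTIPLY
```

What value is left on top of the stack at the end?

536

LOAD_CONST 27   → [27]
LOAD_CONST 10   → [27, 10]
BINARY_MULTIPLY → [270]
LOAD_CONST 2    → [270, 2]
STORE_FAST 2    → [270]
LOAD_FAST 2     → [270, 2]
BINARY_SUBTRACT → [268]
LOAD_FAST 2     → [268, 2]
BINARY_MULTIPLY → [536]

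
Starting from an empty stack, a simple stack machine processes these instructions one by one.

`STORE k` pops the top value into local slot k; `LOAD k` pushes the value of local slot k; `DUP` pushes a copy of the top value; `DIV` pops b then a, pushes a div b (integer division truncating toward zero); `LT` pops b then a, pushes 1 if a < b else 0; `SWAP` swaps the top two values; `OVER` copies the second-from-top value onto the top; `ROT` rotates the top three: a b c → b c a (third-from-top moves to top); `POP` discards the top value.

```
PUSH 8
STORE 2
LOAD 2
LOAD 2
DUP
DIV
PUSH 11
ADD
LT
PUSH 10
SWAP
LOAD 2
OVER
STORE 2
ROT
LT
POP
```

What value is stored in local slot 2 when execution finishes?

1

PUSH 8  → 8
STORE 2 → (empty)
LOAD 2  → 8
LOAD 2  → 8 8
DUP     → 8 8 8
DIV     → 8 1
PUSH 11 → 8 1 11
ADD     → 8 12
LT      → 1
PUSH 10 → 1 10
SWAP    → 10 1
LOAD 2  → 10 1 8
OVER    → 10 1 8 1
STORE 2 → 10 1 8
ROT     → 1 8 10
LT      → 1 1
POP     → 1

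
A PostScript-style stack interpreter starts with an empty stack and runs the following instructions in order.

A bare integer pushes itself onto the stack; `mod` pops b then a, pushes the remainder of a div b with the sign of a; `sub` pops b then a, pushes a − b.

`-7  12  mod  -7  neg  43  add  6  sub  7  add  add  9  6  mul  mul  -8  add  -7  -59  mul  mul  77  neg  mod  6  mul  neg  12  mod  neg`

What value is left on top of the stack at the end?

-7  -> [-7]
12  -> [-7, 12]
mod -> [-7]
-7  -> [-7, -7]
neg -> [-7, 7]
43  -> [-7, 7, 43]
add -> [-7, 50]
6   -> [-7, 50, 6]
sub -> [-7, 44]
7   -> [-7, 44, 7]
add -> [-7, 51]
add -> [44]
9   -> [44, 9]
6   -> [44, 9, 6]
mul -> [44, 54]
mul -> [2376]
-8  -> [2376, -8]
add -> [2368]
-7  -> [2368, -7]
-59 -> [2368, -7, -59]
mul -> [2368, 413]
mul -> [977984]
77  -> [977984, 77]
neg -> [977984, -77]
mod -> [7]
6   -> [7, 6]
mul -> [42]
neg -> [-42]
12  -> [-42, 12]
mod -> [-6]
neg -> [6]

6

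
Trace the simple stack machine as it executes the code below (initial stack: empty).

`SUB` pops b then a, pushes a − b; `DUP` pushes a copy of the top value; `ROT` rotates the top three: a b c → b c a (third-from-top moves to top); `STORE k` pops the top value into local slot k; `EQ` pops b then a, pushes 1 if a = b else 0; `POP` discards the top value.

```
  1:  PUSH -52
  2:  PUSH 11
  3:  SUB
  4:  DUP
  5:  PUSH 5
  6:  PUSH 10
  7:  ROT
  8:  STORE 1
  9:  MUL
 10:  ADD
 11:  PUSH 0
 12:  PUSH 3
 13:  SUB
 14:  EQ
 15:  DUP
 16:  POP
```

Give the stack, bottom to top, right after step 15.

[0, 0]

PUSH -52 : [-52]
PUSH 11  : [-52, 11]
SUB      : [-63]
DUP      : [-63, -63]
PUSH 5   : [-63, -63, 5]
PUSH 10  : [-63, -63, 5, 10]
ROT      : [-63, 5, 10, -63]
STORE 1  : [-63, 5, 10]
MUL      : [-63, 50]
ADD      : [-13]
PUSH 0   : [-13, 0]
PUSH 3   : [-13, 0, 3]
SUB      : [-13, -3]
EQ       : [0]
DUP      : [0, 0]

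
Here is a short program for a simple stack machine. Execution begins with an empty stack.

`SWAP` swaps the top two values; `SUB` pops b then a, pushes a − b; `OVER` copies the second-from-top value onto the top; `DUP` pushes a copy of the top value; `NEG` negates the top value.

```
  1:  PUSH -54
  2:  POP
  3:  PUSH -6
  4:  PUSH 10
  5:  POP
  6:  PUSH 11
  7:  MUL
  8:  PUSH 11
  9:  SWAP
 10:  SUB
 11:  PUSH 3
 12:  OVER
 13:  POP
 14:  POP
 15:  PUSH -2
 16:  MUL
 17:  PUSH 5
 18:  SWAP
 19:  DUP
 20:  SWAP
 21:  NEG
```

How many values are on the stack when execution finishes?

PUSH -54  [-54]
POP       []
PUSH -6   [-6]
PUSH 10   [-6, 10]
POP       [-6]
PUSH 11   [-6, 11]
MUL       [-66]
PUSH 11   [-66, 11]
SWAP      [11, -66]
SUB       [77]
PUSH 3    [77, 3]
OVER      [77, 3, 77]
POP       [77, 3]
POP       [77]
PUSH -2   [77, -2]
MUL       [-154]
PUSH 5    [-154, 5]
SWAP      [5, -154]
DUP       [5, -154, -154]
SWAP      [5, -154, -154]
NEG       [5, -154, 154]

3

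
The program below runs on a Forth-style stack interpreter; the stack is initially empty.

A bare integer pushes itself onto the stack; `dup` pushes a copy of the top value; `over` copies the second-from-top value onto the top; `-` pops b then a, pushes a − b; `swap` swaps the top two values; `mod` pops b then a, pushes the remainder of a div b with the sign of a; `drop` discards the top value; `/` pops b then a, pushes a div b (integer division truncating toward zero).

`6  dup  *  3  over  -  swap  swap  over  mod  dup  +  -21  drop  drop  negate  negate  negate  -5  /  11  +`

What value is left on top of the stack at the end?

18

6      -> 6
dup    -> 6 6
*      -> 36
3      -> 36 3
over   -> 36 3 36
-      -> 36 -33
swap   -> -33 36
swap   -> 36 -33
over   -> 36 -33 36
mod    -> 36 -33
dup    -> 36 -33 -33
+      -> 36 -66
-21    -> 36 -66 -21
drop   -> 36 -66
drop   -> 36
negate -> -36
negate -> 36
negate -> -36
-5     -> -36 -5
/      -> 7
11     -> 7 11
+      -> 18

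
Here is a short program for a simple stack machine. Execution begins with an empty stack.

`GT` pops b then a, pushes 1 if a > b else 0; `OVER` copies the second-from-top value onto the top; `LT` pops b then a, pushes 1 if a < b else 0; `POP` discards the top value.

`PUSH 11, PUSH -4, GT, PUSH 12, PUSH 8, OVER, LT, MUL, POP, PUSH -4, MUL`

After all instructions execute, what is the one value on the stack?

PUSH 11  11
PUSH -4  11 -4
GT       1
PUSH 12  1 12
PUSH 8   1 12 8
OVER     1 12 8 12
LT       1 12 1
MUL      1 12
POP      1
PUSH -4  1 -4
MUL      -4

-4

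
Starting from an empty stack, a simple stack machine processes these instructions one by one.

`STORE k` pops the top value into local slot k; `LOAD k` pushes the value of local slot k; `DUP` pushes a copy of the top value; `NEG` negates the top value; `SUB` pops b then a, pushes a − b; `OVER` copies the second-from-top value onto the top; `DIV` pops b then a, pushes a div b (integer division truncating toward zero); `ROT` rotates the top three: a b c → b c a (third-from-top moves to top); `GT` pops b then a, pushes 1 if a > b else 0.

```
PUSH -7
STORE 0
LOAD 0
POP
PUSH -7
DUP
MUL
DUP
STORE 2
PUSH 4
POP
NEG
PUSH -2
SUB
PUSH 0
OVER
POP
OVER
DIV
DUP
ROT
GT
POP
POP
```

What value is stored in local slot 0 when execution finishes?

-7

PUSH -7 -> [-7]
STORE 0 -> []
LOAD 0  -> [-7]
POP     -> []
PUSH -7 -> [-7]
DUP     -> [-7, -7]
MUL     -> [49]
DUP     -> [49, 49]
STORE 2 -> [49]
PUSH 4  -> [49, 4]
POP     -> [49]
NEG     -> [-49]
PUSH -2 -> [-49, -2]
SUB     -> [-47]
PUSH 0  -> [-47, 0]
OVER    -> [-47, 0, -47]
POP     -> [-47, 0]
OVER    -> [-47, 0, -47]
DIV     -> [-47, 0]
DUP     -> [-47, 0, 0]
ROT     -> [0, 0, -47]
GT      -> [0, 1]
POP     -> [0]
POP     -> []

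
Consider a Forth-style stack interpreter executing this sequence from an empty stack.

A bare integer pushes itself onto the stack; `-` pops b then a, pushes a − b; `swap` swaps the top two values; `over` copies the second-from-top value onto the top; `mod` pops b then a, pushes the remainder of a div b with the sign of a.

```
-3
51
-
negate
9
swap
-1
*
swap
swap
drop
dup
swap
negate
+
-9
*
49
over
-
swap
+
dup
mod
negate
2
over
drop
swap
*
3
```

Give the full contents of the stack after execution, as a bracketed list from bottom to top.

-3      [-3]
51      [-3, 51]
-       [-54]
negate  [54]
9       [54, 9]
swap    [9, 54]
-1      [9, 54, -1]
*       [9, -54]
swap    [-54, 9]
swap    [9, -54]
drop    [9]
dup     [9, 9]
swap    [9, 9]
negate  [9, -9]
+       [0]
-9      [0, -9]
*       [0]
49      [0, 49]
over    [0, 49, 0]
-       [0, 49]
swap    [49, 0]
+       [49]
dup     [49, 49]
mod     [0]
negate  [0]
2       [0, 2]
over    [0, 2, 0]
drop    [0, 2]
swap    [2, 0]
*       [0]
3       [0, 3]

[0, 3]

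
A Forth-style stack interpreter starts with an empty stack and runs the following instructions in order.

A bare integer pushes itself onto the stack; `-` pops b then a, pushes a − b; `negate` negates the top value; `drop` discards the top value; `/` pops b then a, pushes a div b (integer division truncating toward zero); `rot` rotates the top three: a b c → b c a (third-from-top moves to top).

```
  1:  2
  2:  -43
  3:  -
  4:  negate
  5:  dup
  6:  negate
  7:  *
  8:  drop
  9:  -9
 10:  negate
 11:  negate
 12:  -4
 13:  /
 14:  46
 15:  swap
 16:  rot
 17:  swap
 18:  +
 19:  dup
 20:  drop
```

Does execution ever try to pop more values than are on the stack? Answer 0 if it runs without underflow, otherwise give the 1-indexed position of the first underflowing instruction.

16

2      : [2]
-43    : [2, -43]
-      : [45]
negate : [-45]
dup    : [-45, -45]
negate : [-45, 45]
*      : [-2025]
drop   : []
-9     : [-9]
negate : [9]
negate : [-9]
-4     : [-9, -4]
/      : [2]
46     : [2, 46]
swap   : [46, 2]
rot  — needs 3 operands, stack has 2 → underflow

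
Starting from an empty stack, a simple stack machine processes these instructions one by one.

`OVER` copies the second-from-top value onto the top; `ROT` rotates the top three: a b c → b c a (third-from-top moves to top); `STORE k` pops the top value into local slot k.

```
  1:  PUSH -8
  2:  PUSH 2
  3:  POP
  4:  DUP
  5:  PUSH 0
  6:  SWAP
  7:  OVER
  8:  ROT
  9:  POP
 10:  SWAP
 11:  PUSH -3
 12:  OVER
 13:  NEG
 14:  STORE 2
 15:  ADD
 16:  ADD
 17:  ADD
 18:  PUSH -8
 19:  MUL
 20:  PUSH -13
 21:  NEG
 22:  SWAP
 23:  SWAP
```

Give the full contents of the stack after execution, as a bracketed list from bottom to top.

[152, 13]

PUSH -8  -> -8
PUSH 2   -> -8 2
POP      -> -8
DUP      -> -8 -8
PUSH 0   -> -8 -8 0
SWAP     -> -8 0 -8
OVER     -> -8 0 -8 0
ROT      -> -8 -8 0 0
POP      -> -8 -8 0
SWAP     -> -8 0 -8
PUSH -3  -> -8 0 -8 -3
OVER     -> -8 0 -8 -3 -8
NEG      -> -8 0 -8 -3 8
STORE 2  -> -8 0 -8 -3
ADD      -> -8 0 -11
ADD      -> -8 -11
ADD      -> -19
PUSH -8  -> -19 -8
MUL      -> 152
PUSH -13 -> 152 -13
NEG      -> 152 13
SWAP     -> 13 152
SWAP     -> 152 13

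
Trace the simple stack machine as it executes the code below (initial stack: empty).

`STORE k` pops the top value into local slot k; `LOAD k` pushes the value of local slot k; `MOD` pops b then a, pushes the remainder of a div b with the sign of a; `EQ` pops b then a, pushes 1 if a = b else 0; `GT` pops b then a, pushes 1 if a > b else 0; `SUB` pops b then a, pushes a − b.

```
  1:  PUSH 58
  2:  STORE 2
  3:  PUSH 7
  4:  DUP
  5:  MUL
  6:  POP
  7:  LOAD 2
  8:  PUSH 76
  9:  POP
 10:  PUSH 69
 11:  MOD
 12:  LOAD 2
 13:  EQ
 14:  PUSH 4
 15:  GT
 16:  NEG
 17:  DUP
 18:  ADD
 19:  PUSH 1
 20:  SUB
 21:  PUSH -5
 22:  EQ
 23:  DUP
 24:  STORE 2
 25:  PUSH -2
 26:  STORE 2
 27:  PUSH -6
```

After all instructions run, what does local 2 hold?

PUSH 58 → 58
STORE 2 → (empty)
PUSH 7  → 7
DUP     → 7 7
MUL     → 49
POP     → (empty)
LOAD 2  → 58
PUSH 76 → 58 76
POP     → 58
PUSH 69 → 58 69
MOD     → 58
LOAD 2  → 58 58
EQ      → 1
PUSH 4  → 1 4
GT      → 0
NEG     → 0
DUP     → 0 0
ADD     → 0
PUSH 1  → 0 1
SUB     → -1
PUSH -5 → -1 -5
EQ      → 0
DUP     → 0 0
STORE 2 → 0
PUSH -2 → 0 -2
STORE 2 → 0
PUSH -6 → 0 -6

-2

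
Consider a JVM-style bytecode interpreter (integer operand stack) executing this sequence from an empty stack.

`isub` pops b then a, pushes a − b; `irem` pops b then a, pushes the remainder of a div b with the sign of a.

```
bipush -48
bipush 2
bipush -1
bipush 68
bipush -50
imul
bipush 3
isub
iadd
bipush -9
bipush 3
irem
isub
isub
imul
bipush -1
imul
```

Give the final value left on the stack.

bipush -48 → -48
bipush 2   → -48 2
bipush -1  → -48 2 -1
bipush 68  → -48 2 -1 68
bipush -50 → -48 2 -1 68 -50
imul       → -48 2 -1 -3400
bipush 3   → -48 2 -1 -3400 3
isub       → -48 2 -1 -3403
iadd       → -48 2 -3404
bipush -9  → -48 2 -3404 -9
bipush 3   → -48 2 -3404 -9 3
irem       → -48 2 -3404 0
isub       → -48 2 -3404
isub       → -48 3406
imul       → -163488
bipush -1  → -163488 -1
imul       → 163488

163488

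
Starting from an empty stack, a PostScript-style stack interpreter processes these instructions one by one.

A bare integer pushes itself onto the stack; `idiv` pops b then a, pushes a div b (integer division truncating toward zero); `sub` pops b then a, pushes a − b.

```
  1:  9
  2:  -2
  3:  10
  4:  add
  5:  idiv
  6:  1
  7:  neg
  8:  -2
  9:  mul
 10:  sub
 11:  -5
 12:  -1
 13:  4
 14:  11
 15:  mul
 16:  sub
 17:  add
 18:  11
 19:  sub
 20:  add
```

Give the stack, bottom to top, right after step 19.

[-1, -61]

9    : 9
-2   : 9 -2
10   : 9 -2 10
add  : 9 8
idiv : 1
1    : 1 1
neg  : 1 -1
-2   : 1 -1 -2
mul  : 1 2
sub  : -1
-5   : -1 -5
-1   : -1 -5 -1
4    : -1 -5 -1 4
11   : -1 -5 -1 4 11
mul  : -1 -5 -1 44
sub  : -1 -5 -45
add  : -1 -50
11   : -1 -50 11
sub  : -1 -61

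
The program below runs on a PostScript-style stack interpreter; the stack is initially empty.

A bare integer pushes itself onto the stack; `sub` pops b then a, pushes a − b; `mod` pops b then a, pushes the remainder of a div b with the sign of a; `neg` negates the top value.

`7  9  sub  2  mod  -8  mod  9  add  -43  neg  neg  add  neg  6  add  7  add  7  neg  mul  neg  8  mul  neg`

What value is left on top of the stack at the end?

-2632

7    7
9    7 9
sub  -2
2    -2 2
mod  0
-8   0 -8
mod  0
9    0 9
add  9
-43  9 -43
neg  9 43
neg  9 -43
add  -34
neg  34
6    34 6
add  40
7    40 7
add  47
7    47 7
neg  47 -7
mul  -329
neg  329
8    329 8
mul  2632
neg  -2632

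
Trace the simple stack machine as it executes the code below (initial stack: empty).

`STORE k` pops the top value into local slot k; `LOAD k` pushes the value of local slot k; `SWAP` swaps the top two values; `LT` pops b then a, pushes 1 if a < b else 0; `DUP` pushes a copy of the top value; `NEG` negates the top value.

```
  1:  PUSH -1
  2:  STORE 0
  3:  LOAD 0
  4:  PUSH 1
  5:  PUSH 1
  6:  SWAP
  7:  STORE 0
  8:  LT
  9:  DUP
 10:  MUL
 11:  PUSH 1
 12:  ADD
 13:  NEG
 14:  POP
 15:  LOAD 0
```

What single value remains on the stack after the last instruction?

PUSH -1 -> -1
STORE 0 -> (empty)
LOAD 0  -> -1
PUSH 1  -> -1 1
PUSH 1  -> -1 1 1
SWAP    -> -1 1 1
STORE 0 -> -1 1
LT      -> 1
DUP     -> 1 1
MUL     -> 1
PUSH 1  -> 1 1
ADD     -> 2
NEG     -> -2
POP     -> (empty)
LOAD 0  -> 1

1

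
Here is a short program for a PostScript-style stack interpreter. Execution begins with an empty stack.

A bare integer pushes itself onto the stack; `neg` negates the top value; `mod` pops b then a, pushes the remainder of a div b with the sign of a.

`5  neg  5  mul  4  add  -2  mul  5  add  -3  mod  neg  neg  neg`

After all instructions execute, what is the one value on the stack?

-2

5   → 5
neg → -5
5   → -5 5
mul → -25
4   → -25 4
add → -21
-2  → -21 -2
mul → 42
5   → 42 5
add → 47
-3  → 47 -3
mod → 2
neg → -2
neg → 2
neg → -2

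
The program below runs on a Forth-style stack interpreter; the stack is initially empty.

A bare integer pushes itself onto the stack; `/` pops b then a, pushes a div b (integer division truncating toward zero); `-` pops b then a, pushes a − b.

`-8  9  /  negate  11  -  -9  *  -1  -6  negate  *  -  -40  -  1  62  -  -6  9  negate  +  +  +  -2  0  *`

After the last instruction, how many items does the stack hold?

2

-8     -> [-8]
9      -> [-8, 9]
/      -> [0]
negate -> [0]
11     -> [0, 11]
-      -> [-11]
-9     -> [-11, -9]
*      -> [99]
-1     -> [99, -1]
-6     -> [99, -1, -6]
negate -> [99, -1, 6]
*      -> [99, -6]
-      -> [105]
-40    -> [105, -40]
-      -> [145]
1      -> [145, 1]
62     -> [145, 1, 62]
-      -> [145, -61]
-6     -> [145, -61, -6]
9      -> [145, -61, -6, 9]
negate -> [145, -61, -6, -9]
+      -> [145, -61, -15]
+      -> [145, -76]
+      -> [69]
-2     -> [69, -2]
0      -> [69, -2, 0]
*      -> [69, 0]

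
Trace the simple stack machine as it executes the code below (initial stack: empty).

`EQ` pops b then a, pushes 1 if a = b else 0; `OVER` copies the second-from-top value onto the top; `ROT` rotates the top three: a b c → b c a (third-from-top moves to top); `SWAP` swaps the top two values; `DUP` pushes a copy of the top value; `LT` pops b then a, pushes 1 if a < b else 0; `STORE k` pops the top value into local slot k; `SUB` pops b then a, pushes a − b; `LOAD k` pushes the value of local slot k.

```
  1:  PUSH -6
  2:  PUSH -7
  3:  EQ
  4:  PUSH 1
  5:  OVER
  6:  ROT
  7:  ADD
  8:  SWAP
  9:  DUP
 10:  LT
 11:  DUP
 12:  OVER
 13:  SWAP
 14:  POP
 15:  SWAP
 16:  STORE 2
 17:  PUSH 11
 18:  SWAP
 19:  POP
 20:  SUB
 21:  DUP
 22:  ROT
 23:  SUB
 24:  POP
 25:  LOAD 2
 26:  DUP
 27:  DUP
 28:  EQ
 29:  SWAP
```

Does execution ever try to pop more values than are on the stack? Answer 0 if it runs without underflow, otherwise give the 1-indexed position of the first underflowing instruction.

PUSH -6  [-6]
PUSH -7  [-6, -7]
EQ       [0]
PUSH 1   [0, 1]
OVER     [0, 1, 0]
ROT      [1, 0, 0]
ADD      [1, 0]
SWAP     [0, 1]
DUP      [0, 1, 1]
LT       [0, 0]
DUP      [0, 0, 0]
OVER     [0, 0, 0, 0]
SWAP     [0, 0, 0, 0]
POP      [0, 0, 0]
SWAP     [0, 0, 0]
STORE 2  [0, 0]
PUSH 11  [0, 0, 11]
SWAP     [0, 11, 0]
POP      [0, 11]
SUB      [-11]
DUP      [-11, -11]
ROT  — needs 3 operands, stack has 2 → underflow

22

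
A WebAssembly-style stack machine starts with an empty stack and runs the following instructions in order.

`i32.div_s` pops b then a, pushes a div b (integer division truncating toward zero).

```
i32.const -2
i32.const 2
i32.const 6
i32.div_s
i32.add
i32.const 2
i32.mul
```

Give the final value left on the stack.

i32.const -2 : -2
i32.const 2  : -2 2
i32.const 6  : -2 2 6
i32.div_s    : -2 0
i32.add      : -2
i32.const 2  : -2 2
i32.mul      : -4

-4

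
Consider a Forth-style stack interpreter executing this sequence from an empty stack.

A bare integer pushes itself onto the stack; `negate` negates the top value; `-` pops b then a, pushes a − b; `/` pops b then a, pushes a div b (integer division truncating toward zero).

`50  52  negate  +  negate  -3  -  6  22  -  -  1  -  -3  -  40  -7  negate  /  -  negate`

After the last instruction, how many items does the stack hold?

1

50     : 50
52     : 50 52
negate : 50 -52
+      : -2
negate : 2
-3     : 2 -3
-      : 5
6      : 5 6
22     : 5 6 22
-      : 5 -16
-      : 21
1      : 21 1
-      : 20
-3     : 20 -3
-      : 23
40     : 23 40
-7     : 23 40 -7
negate : 23 40 7
/      : 23 5
-      : 18
negate : -18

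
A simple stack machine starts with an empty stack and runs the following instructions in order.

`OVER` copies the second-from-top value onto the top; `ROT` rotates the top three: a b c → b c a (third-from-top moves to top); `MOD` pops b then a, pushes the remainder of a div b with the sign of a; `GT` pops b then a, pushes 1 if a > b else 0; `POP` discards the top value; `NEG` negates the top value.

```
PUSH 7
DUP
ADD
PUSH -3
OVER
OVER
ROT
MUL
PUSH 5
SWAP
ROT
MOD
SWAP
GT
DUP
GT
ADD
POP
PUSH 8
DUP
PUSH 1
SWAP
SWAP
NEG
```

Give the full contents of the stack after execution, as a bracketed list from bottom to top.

[8, 8, -1]

PUSH 7   7
DUP      7 7
ADD      14
PUSH -3  14 -3
OVER     14 -3 14
OVER     14 -3 14 -3
ROT      14 14 -3 -3
MUL      14 14 9
PUSH 5   14 14 9 5
SWAP     14 14 5 9
ROT      14 5 9 14
MOD      14 5 9
SWAP     14 9 5
GT       14 1
DUP      14 1 1
GT       14 0
ADD      14
POP      (empty)
PUSH 8   8
DUP      8 8
PUSH 1   8 8 1
SWAP     8 1 8
SWAP     8 8 1
NEG      8 8 -1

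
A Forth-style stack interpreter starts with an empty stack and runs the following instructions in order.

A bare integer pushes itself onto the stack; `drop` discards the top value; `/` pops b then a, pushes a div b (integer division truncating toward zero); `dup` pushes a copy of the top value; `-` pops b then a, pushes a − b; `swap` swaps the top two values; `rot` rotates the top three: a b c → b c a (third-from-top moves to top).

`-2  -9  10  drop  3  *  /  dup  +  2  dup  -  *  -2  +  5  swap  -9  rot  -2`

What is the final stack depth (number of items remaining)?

4

-2   : -2
-9   : -2 -9
10   : -2 -9 10
drop : -2 -9
3    : -2 -9 3
*    : -2 -27
/    : 0
dup  : 0 0
+    : 0
2    : 0 2
dup  : 0 2 2
-    : 0 0
*    : 0
-2   : 0 -2
+    : -2
5    : -2 5
swap : 5 -2
-9   : 5 -2 -9
rot  : -2 -9 5
-2   : -2 -9 5 -2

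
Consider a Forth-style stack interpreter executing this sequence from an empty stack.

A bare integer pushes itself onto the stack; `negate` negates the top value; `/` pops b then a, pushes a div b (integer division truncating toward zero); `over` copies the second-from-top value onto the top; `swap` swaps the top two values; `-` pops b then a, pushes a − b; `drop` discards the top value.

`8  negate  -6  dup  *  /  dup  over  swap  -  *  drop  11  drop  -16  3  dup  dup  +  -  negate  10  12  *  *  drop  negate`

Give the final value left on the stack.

8       8
negate  -8
-6      -8 -6
dup     -8 -6 -6
*       -8 36
/       0
dup     0 0
over    0 0 0
swap    0 0 0
-       0 0
*       0
drop    (empty)
11      11
drop    (empty)
-16     -16
3       -16 3
dup     -16 3 3
dup     -16 3 3 3
+       -16 3 6
-       -16 -3
negate  -16 3
10      -16 3 10
12      -16 3 10 12
*       -16 3 120
*       -16 360
drop    -16
negate  16

16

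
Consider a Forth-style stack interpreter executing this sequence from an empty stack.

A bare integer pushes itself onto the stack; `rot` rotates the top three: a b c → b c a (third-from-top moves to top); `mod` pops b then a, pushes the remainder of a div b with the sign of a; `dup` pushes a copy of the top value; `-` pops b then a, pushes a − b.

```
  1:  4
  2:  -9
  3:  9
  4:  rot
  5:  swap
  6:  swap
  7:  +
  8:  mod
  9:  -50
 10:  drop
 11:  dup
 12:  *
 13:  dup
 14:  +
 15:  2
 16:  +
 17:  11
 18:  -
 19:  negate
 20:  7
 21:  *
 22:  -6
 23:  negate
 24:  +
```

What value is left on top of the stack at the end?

4      -> [4]
-9     -> [4, -9]
9      -> [4, -9, 9]
rot    -> [-9, 9, 4]
swap   -> [-9, 4, 9]
swap   -> [-9, 9, 4]
+      -> [-9, 13]
mod    -> [-9]
-50    -> [-9, -50]
drop   -> [-9]
dup    -> [-9, -9]
*      -> [81]
dup    -> [81, 81]
+      -> [162]
2      -> [162, 2]
+      -> [164]
11     -> [164, 11]
-      -> [153]
negate -> [-153]
7      -> [-153, 7]
*      -> [-1071]
-6     -> [-1071, -6]
negate -> [-1071, 6]
+      -> [-1065]

-1065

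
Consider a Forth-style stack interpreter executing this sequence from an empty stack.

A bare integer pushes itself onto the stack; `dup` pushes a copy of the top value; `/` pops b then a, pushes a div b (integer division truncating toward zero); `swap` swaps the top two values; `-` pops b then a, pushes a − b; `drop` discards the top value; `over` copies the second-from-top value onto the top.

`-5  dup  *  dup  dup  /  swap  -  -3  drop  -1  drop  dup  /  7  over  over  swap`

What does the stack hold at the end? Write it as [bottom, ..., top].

[1, 7, 7, 1]

-5   : [-5]
dup  : [-5, -5]
*    : [25]
dup  : [25, 25]
dup  : [25, 25, 25]
/    : [25, 1]
swap : [1, 25]
-    : [-24]
-3   : [-24, -3]
drop : [-24]
-1   : [-24, -1]
drop : [-24]
dup  : [-24, -24]
/    : [1]
7    : [1, 7]
over : [1, 7, 1]
over : [1, 7, 1, 7]
swap : [1, 7, 7, 1]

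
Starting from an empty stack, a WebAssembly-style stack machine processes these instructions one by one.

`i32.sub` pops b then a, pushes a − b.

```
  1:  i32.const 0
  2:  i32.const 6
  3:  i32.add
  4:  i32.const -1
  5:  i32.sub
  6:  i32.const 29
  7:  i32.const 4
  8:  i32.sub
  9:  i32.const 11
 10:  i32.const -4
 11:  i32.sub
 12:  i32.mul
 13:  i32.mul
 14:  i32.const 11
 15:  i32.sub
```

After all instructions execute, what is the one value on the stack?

i32.const 0  → [0]
i32.const 6  → [0, 6]
i32.add      → [6]
i32.const -1 → [6, -1]
i32.sub      → [7]
i32.const 29 → [7, 29]
i32.const 4  → [7, 29, 4]
i32.sub      → [7, 25]
i32.const 11 → [7, 25, 11]
i32.const -4 → [7, 25, 11, -4]
i32.sub      → [7, 25, 15]
i32.mul      → [7, 375]
i32.mul      → [2625]
i32.const 11 → [2625, 11]
i32.sub      → [2614]

2614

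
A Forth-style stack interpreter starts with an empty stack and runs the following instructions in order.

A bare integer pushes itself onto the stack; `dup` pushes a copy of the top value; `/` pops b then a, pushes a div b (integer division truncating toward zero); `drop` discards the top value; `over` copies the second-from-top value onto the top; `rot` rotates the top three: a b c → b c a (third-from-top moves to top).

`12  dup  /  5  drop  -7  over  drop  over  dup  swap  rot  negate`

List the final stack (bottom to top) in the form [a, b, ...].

[1, 1, 1, 7]

12      [12]
dup     [12, 12]
/       [1]
5       [1, 5]
drop    [1]
-7      [1, -7]
over    [1, -7, 1]
drop    [1, -7]
over    [1, -7, 1]
dup     [1, -7, 1, 1]
swap    [1, -7, 1, 1]
rot     [1, 1, 1, -7]
negate  [1, 1, 1, 7]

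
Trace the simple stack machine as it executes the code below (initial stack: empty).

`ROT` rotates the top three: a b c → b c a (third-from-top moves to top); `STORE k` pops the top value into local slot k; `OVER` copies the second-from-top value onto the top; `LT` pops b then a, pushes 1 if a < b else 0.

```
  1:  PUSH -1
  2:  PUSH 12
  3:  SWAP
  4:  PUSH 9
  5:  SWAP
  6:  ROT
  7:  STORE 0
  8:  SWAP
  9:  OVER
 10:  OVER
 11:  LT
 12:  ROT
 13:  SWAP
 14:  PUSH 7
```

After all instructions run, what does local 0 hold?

12

PUSH -1  -1
PUSH 12  -1 12
SWAP     12 -1
PUSH 9   12 -1 9
SWAP     12 9 -1
ROT      9 -1 12
STORE 0  9 -1
SWAP     -1 9
OVER     -1 9 -1
OVER     -1 9 -1 9
LT       -1 9 1
ROT      9 1 -1
SWAP     9 -1 1
PUSH 7   9 -1 1 7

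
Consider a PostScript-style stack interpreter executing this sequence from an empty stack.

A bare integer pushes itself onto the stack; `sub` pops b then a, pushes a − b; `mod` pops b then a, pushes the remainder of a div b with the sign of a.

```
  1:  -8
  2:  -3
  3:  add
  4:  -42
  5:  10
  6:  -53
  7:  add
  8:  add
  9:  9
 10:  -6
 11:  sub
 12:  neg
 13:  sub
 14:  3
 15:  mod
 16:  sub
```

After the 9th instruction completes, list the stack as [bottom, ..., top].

[-11, -85, 9]

-8  : [-8]
-3  : [-8, -3]
add : [-11]
-42 : [-11, -42]
10  : [-11, -42, 10]
-53 : [-11, -42, 10, -53]
add : [-11, -42, -43]
add : [-11, -85]
9   : [-11, -85, 9]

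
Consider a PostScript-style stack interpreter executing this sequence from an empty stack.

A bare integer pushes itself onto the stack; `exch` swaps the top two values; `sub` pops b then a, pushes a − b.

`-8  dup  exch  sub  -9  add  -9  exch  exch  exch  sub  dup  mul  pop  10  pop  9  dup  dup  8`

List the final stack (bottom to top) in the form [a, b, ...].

-8   -> [-8]
dup  -> [-8, -8]
exch -> [-8, -8]
sub  -> [0]
-9   -> [0, -9]
add  -> [-9]
-9   -> [-9, -9]
exch -> [-9, -9]
exch -> [-9, -9]
exch -> [-9, -9]
sub  -> [0]
dup  -> [0, 0]
mul  -> [0]
pop  -> []
10   -> [10]
pop  -> []
9    -> [9]
dup  -> [9, 9]
dup  -> [9, 9, 9]
8    -> [9, 9, 9, 8]

[9, 9, 9, 8]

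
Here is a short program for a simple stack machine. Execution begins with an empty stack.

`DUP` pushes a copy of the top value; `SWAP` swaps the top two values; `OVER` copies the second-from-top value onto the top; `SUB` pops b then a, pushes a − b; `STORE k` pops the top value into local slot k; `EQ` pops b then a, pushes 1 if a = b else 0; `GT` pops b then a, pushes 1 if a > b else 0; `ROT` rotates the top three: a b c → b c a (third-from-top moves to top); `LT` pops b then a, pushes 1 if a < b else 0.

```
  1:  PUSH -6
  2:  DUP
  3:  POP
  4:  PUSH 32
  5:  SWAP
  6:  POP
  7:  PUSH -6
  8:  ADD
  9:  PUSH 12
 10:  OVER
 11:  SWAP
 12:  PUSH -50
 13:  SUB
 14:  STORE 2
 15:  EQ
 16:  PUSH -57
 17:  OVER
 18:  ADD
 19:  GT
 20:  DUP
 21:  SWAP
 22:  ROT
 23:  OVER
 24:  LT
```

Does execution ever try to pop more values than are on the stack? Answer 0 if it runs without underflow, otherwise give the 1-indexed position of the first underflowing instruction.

PUSH -6  → -6
DUP      → -6 -6
POP      → -6
PUSH 32  → -6 32
SWAP     → 32 -6
POP      → 32
PUSH -6  → 32 -6
ADD      → 26
PUSH 12  → 26 12
OVER     → 26 12 26
SWAP     → 26 26 12
PUSH -50 → 26 26 12 -50
SUB      → 26 26 62
STORE 2  → 26 26
EQ       → 1
PUSH -57 → 1 -57
OVER     → 1 -57 1
ADD      → 1 -56
GT       → 1
DUP      → 1 1
SWAP     → 1 1
ROT  — needs 3 operands, stack has 2 → underflow

22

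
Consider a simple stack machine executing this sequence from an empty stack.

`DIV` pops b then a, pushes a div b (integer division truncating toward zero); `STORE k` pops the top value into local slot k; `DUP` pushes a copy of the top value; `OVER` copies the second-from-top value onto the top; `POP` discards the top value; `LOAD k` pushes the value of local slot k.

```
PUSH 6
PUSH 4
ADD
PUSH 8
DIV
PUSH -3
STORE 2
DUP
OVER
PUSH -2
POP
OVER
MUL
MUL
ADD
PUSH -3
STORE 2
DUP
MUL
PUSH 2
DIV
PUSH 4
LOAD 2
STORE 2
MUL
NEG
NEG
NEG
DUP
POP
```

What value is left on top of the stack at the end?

PUSH 6   [6]
PUSH 4   [6, 4]
ADD      [10]
PUSH 8   [10, 8]
DIV      [1]
PUSH -3  [1, -3]
STORE 2  [1]
DUP      [1, 1]
OVER     [1, 1, 1]
PUSH -2  [1, 1, 1, -2]
POP      [1, 1, 1]
OVER     [1, 1, 1, 1]
MUL      [1, 1, 1]
MUL      [1, 1]
ADD      [2]
PUSH -3  [2, -3]
STORE 2  [2]
DUP      [2, 2]
MUL      [4]
PUSH 2   [4, 2]
DIV      [2]
PUSH 4   [2, 4]
LOAD 2   [2, 4, -3]
STORE 2  [2, 4]
MUL      [8]
NEG      [-8]
NEG      [8]
NEG      [-8]
DUP      [-8, -8]
POP      [-8]

-8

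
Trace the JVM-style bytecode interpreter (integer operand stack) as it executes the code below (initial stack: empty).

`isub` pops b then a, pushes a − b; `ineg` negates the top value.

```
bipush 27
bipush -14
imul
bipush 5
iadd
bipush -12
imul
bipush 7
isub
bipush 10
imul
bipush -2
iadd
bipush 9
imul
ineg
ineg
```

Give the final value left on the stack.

bipush 27  -> 27
bipush -14 -> 27 -14
imul       -> -378
bipush 5   -> -378 5
iadd       -> -373
bipush -12 -> -373 -12
imul       -> 4476
bipush 7   -> 4476 7
isub       -> 4469
bipush 10  -> 4469 10
imul       -> 44690
bipush -2  -> 44690 -2
iadd       -> 44688
bipush 9   -> 44688 9
imul       -> 402192
ineg       -> -402192
ineg       -> 402192

402192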